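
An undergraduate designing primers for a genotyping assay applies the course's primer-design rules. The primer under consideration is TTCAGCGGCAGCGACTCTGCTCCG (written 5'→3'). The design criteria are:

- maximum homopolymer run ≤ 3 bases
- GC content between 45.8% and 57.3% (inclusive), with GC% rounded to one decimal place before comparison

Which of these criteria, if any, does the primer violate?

Base counts: A=3, T=5, G=7, C=9 (length 24).
homopolymer run: longest run = 2 ✓
GC content: GC 16/24 = 66.7%, outside 45.8–57.3% ✗

Fails: GC content.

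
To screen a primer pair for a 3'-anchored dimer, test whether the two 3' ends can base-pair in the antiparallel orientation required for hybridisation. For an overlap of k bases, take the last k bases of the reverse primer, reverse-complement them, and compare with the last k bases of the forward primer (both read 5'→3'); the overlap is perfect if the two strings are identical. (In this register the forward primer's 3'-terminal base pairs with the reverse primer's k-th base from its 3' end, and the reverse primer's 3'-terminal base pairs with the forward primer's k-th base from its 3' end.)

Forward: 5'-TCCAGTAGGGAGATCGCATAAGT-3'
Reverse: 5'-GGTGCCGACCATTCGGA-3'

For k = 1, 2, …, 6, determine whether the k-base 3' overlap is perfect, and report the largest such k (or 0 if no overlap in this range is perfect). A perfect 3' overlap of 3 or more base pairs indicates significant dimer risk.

Last 6 bases (5'→3') — forward …ATAAGT, reverse …TTCGGA.
Reverse complement of the reverse primer's last 6 bases: TCCGAA; its first k bases are the reverse complement of the reverse primer's last k bases, so a perfect k-base overlap needs the forward primer's last k bases to equal them.
Comparing (forward last k vs required): k=1: T vs T ✓; k=2: GT vs TC ✗; k=3: AGT vs TCC ✗; k=4: AAGT vs TCCG ✗; k=5: TAAGT vs TCCGA ✗; k=6: ATAAGT vs TCCGAA ✗.
Only k = 1 is perfect, so the longest perfect 3' overlap is 1.

Longest perfect overlap: 1 complementary base pair; below the dimer-risk threshold (threshold 3).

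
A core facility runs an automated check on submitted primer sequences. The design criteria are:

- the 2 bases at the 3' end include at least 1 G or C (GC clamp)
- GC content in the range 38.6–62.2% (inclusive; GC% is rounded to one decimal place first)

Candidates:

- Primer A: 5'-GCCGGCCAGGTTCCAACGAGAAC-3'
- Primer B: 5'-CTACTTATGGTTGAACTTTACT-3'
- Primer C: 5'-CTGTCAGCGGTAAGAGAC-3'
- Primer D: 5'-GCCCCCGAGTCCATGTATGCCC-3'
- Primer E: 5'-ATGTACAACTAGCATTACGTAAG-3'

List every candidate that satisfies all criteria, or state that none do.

Primer A (23 nt, A=6 T=2 G=7 C=8): 3' end AC has 1 G/C ✓; GC 15/23 = 65.2%, outside 38.6–62.2% ✗ — fails.
Primer B (22 nt, A=5 T=10 G=3 C=4): 3' end CT has 1 G/C ✓; GC 7/22 = 31.8%, outside 38.6–62.2% ✗ — fails.
Primer C (18 nt, A=5 T=3 G=6 C=4): 3' end AC has 1 G/C ✓; GC 10/18 = 55.6% ✓ — passes.
Primer D (22 nt, A=3 T=4 G=5 C=10): 3' end CC has 2 G/C ✓; GC 15/22 = 68.2%, outside 38.6–62.2% ✗ — fails.
Primer E (23 nt, A=9 T=6 G=4 C=4): 3' end AG has 1 G/C ✓; GC 8/23 = 34.8%, outside 38.6–62.2% ✗ — fails.

Primer C only.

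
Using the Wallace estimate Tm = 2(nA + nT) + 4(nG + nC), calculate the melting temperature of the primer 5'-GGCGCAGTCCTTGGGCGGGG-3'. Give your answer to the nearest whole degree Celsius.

Base counts: A=1, T=3, G=11, C=5 (length 20).
Tm = 2·(1+3) + 4·(11+5) = 2·4 + 4·16 = 8 + 64 = 72°C.

72°C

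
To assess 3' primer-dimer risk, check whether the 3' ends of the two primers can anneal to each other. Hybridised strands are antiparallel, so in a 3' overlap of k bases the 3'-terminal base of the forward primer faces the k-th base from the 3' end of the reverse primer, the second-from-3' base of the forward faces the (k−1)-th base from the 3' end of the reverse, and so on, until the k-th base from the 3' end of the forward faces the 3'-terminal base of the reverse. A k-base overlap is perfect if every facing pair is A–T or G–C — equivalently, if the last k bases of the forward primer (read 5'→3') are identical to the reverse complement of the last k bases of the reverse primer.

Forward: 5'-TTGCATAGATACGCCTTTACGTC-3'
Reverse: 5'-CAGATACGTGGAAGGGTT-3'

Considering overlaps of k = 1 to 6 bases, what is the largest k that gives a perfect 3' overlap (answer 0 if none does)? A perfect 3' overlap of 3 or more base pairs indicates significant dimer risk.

Longest perfect overlap: 0 complementary base pairs; below the dimer-risk threshold (threshold 3).

Last 6 bases (5'→3') — forward …TACGTC, reverse …AGGGTT.
Reverse complement of the reverse primer's last 6 bases: AACCCT; its first k bases are the reverse complement of the reverse primer's last k bases, so a perfect k-base overlap needs the forward primer's last k bases to equal them.
Comparing (forward last k vs required): k=1: C vs A ✗; k=2: TC vs AA ✗; k=3: GTC vs AAC ✗; k=4: CGTC vs AACC ✗; k=5: ACGTC vs AACCC ✗; k=6: TACGTC vs AACCCT ✗.
No overlap length from 1 to 6 is perfect, so the longest perfect 3' overlap is 0.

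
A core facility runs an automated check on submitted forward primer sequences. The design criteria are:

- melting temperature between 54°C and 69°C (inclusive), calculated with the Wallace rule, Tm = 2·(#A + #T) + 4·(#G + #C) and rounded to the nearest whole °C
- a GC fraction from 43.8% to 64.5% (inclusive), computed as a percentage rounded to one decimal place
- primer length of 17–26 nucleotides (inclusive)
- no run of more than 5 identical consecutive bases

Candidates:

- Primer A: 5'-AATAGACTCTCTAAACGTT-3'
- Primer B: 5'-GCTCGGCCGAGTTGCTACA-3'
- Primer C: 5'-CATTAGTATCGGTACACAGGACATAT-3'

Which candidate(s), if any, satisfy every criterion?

Primer A (19 nt, A=7 T=6 G=2 C=4): Tm = 2·13 + 4·6 = 50°C, outside 54–69°C ✗; GC 6/19 = 31.6%, outside 43.8–64.5% ✗; length 19 ✓; longest run = 3 ✓ — fails.
Primer B (19 nt, A=3 T=4 G=6 C=6): Tm = 2·7 + 4·12 = 62°C ✓; GC 12/19 = 63.2% ✓; length 19 ✓; longest run = 2 ✓ — passes.
Primer C (26 nt, A=9 T=7 G=5 C=5): Tm = 2·16 + 4·10 = 72°C, outside 54–69°C ✗; GC 10/26 = 38.5%, outside 43.8–64.5% ✗; length 26 ✓; longest run = 2 ✓ — fails.

Primer B only.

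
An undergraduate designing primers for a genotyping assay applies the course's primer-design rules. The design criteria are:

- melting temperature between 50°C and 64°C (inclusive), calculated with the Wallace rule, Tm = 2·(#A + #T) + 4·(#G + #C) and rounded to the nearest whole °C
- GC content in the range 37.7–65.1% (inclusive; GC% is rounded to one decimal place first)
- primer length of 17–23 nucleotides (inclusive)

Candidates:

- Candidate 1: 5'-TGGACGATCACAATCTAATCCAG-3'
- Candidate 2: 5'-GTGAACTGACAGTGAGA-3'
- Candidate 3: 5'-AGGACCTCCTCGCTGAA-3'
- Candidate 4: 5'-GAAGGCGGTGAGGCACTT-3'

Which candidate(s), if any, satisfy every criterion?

Candidate 2, Candidate 3 and Candidate 4.

Candidate 1 (23 nt, A=8 T=5 G=4 C=6): Tm = 2·13 + 4·10 = 66°C, outside 50–64°C ✗; GC 10/23 = 43.5% ✓; length 23 ✓ — fails.
Candidate 2 (17 nt, A=6 T=3 G=6 C=2): Tm = 2·9 + 4·8 = 50°C ✓; GC 8/17 = 47.1% ✓; length 17 ✓ — passes.
Candidate 3 (17 nt, A=4 T=3 G=4 C=6): Tm = 2·7 + 4·10 = 54°C ✓; GC 10/17 = 58.8% ✓; length 17 ✓ — passes.
Candidate 4 (18 nt, A=4 T=3 G=8 C=3): Tm = 2·7 + 4·11 = 58°C ✓; GC 11/18 = 61.1% ✓; length 18 ✓ — passes.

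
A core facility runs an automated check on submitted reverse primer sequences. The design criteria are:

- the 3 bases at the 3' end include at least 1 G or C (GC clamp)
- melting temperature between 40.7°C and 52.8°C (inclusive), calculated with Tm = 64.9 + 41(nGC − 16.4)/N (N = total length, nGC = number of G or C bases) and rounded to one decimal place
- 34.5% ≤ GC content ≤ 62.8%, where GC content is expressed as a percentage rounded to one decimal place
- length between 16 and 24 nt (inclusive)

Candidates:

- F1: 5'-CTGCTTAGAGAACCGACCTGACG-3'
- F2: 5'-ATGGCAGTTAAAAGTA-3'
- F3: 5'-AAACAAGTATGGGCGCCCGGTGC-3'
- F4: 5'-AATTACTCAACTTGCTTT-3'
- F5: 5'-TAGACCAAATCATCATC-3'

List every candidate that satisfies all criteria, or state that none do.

None of the candidates satisfy all criteria.

F1 (23 nt, A=6 T=4 G=6 C=7): 3' end ACG has 2 G/C ✓; Tm = 64.9 + 41·(13 − 16.4)/23 = 58.8°C, outside 40.7–52.8°C ✗; GC 13/23 = 56.5% ✓; length 23 ✓ — fails.
F2 (16 nt, A=7 T=4 G=4 C=1): 3' end GTA has 1 G/C ✓; Tm = 64.9 + 41·(5 − 16.4)/16 = 35.7°C, outside 40.7–52.8°C ✗; GC 5/16 = 31.3%, outside 34.5–62.8% ✗; length 16 ✓ — fails.
F3 (23 nt, A=6 T=3 G=8 C=6): 3' end TGC has 2 G/C ✓; Tm = 64.9 + 41·(14 − 16.4)/23 = 60.6°C, outside 40.7–52.8°C ✗; GC 14/23 = 60.9% ✓; length 23 ✓ — fails.
F4 (18 nt, A=5 T=8 G=1 C=4): 3' end TTT has 0 G/C, need ≥1 ✗; Tm = 64.9 + 41·(5 − 16.4)/18 = 38.9°C, outside 40.7–52.8°C ✗; GC 5/18 = 27.8%, outside 34.5–62.8% ✗; length 18 ✓ — fails.
F5 (17 nt, A=7 T=4 G=1 C=5): 3' end ATC has 1 G/C ✓; Tm = 64.9 + 41·(6 − 16.4)/17 = 39.8°C, outside 40.7–52.8°C ✗; GC 6/17 = 35.3% ✓; length 17 ✓ — fails.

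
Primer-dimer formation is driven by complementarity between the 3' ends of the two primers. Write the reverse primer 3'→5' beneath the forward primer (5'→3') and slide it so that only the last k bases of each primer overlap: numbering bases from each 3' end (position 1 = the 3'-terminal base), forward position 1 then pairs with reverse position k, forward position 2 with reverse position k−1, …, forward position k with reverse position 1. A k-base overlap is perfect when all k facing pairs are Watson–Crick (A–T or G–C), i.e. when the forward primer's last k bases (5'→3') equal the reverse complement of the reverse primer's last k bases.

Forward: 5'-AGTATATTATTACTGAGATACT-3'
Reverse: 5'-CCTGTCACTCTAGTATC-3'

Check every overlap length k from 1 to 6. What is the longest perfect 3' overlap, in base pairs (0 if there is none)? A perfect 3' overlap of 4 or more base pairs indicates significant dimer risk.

Longest perfect overlap: 6 complementary base pairs; significant dimer risk (threshold 4).

Last 6 bases (5'→3') — forward …GATACT, reverse …AGTATC.
Reverse complement of the reverse primer's last 6 bases: GATACT; its first k bases are the reverse complement of the reverse primer's last k bases, so a perfect k-base overlap needs the forward primer's last k bases to equal them.
Comparing (forward last k vs required): k=1: T vs G ✗; k=2: CT vs GA ✗; k=3: ACT vs GAT ✗; k=4: TACT vs GATA ✗; k=5: ATACT vs GATAC ✗; k=6: GATACT vs GATACT ✓.
Only k = 6 is perfect, so the longest perfect 3' overlap is 6.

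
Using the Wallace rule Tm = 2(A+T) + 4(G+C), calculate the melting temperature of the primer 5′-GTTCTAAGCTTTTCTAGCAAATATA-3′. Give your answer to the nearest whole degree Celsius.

Base counts: A=8, T=10, G=3, C=4 (length 25).
Tm = 2·(8+10) + 4·(3+4) = 2·18 + 4·7 = 36 + 28 = 64°C.

64°C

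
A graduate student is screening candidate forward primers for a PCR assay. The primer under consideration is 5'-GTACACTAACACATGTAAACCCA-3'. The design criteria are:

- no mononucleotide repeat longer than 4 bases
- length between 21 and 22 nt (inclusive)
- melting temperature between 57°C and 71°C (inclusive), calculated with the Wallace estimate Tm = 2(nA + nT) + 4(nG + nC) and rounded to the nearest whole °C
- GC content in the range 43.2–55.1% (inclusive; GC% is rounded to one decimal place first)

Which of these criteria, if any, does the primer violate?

Base counts: A=10, T=4, G=2, C=7 (length 23).
homopolymer run: longest run = 3 ✓
length: length 23, outside 21–22 ✗
Tm: Tm = 2·14 + 4·9 = 64°C ✓
GC content: GC 9/23 = 39.1%, outside 43.2–55.1% ✗

Fails: length, GC content.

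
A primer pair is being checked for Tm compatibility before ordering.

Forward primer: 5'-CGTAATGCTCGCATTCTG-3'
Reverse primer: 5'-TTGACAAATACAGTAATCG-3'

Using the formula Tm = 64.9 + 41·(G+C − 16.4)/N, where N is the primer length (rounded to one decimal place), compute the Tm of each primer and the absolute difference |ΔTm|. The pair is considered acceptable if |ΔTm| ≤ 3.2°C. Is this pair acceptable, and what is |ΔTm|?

|ΔTm| = 5.5°C; the pair is not acceptable.

Forward: G+C = 9, N = 18 → Tm = 64.9 + 41·(9 − 16.4)/18 = 48.0°C.
Reverse: G+C = 6, N = 19 → Tm = 64.9 + 41·(6 − 16.4)/19 = 42.5°C.
|ΔTm| = |48.0 − 42.5| = 5.5°C, > 3.2°C.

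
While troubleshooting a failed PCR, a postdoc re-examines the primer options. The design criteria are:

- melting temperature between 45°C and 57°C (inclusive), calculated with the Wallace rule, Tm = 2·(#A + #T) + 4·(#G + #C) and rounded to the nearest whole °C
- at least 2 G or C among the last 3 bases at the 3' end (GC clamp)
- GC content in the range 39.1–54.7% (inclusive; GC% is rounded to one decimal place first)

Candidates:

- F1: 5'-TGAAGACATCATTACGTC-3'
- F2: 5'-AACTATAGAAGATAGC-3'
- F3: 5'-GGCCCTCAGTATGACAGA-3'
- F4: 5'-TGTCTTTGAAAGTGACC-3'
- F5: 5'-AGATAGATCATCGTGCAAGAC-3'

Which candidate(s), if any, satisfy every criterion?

F4 only.

F1 (18 nt, A=6 T=5 G=3 C=4): Tm = 2·11 + 4·7 = 50°C ✓; 3' end GTC has 2 G/C ✓; GC 7/18 = 38.9%, outside 39.1–54.7% ✗ — fails.
F2 (16 nt, A=8 T=3 G=3 C=2): Tm = 2·11 + 4·5 = 42°C, outside 45–57°C ✗; 3' end AGC has 2 G/C ✓; GC 5/16 = 31.3%, outside 39.1–54.7% ✗ — fails.
F3 (18 nt, A=5 T=3 G=5 C=5): Tm = 2·8 + 4·10 = 56°C ✓; 3' end AGA has 1 G/C, need ≥2 ✗; GC 10/18 = 55.6%, outside 39.1–54.7% ✗ — fails.
F4 (17 nt, A=4 T=6 G=4 C=3): Tm = 2·10 + 4·7 = 48°C ✓; 3' end ACC has 2 G/C ✓; GC 7/17 = 41.2% ✓ — passes.
F5 (21 nt, A=8 T=4 G=5 C=4): Tm = 2·12 + 4·9 = 60°C, outside 45–57°C ✗; 3' end GAC has 2 G/C ✓; GC 9/21 = 42.9% ✓ — fails.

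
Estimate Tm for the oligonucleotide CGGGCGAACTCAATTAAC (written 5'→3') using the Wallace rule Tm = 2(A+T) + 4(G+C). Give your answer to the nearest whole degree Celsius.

Base counts: A=6, T=3, G=4, C=5 (length 18).
Tm = 2·(6+3) + 4·(4+5) = 2·9 + 4·9 = 18 + 36 = 54°C.

54°C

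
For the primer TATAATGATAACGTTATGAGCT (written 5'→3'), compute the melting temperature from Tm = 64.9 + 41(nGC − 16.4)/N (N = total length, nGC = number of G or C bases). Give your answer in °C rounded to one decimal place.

45.5°C

Base counts: A=8, T=8, G=4, C=2; G+C = 6, N = 22.
Tm = 64.9 + 41·(6 − 16.4)/22 = 64.9 + -426.40/22 = 45.5°C.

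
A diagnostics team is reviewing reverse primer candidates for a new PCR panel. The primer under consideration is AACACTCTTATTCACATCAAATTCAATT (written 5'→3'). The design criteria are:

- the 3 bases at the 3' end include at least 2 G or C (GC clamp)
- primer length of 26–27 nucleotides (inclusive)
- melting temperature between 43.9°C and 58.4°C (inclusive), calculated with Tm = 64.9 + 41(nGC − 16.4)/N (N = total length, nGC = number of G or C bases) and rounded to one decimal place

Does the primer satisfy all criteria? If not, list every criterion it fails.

Fails: GC clamp, length.

Base counts: A=11, T=10, G=0, C=7 (length 28).
GC clamp: 3' end ATT has 0 G/C, need ≥2 ✗
length: length 28, outside 26–27 ✗
Tm: Tm = 64.9 + 41·(7 − 16.4)/28 = 51.1°C ✓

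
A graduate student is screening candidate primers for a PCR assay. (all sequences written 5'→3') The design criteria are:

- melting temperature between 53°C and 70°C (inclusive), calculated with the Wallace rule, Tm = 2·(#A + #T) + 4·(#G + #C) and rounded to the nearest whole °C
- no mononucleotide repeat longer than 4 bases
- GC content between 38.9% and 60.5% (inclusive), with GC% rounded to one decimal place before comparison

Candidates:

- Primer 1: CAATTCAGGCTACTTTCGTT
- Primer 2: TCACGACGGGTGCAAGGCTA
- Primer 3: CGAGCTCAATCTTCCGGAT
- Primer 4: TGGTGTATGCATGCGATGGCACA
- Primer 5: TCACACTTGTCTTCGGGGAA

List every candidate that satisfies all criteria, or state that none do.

Primer 1, Primer 2, Primer 3, Primer 4 and Primer 5.

Primer 1 (20 nt, A=4 T=8 G=3 C=5): Tm = 2·12 + 4·8 = 56°C ✓; longest run = 3 ✓; GC 8/20 = 40.0% ✓ — passes.
Primer 2 (20 nt, A=5 T=3 G=7 C=5): Tm = 2·8 + 4·12 = 64°C ✓; longest run = 3 ✓; GC 12/20 = 60.0% ✓ — passes.
Primer 3 (19 nt, A=4 T=5 G=4 C=6): Tm = 2·9 + 4·10 = 58°C ✓; longest run = 2 ✓; GC 10/19 = 52.6% ✓ — passes.
Primer 4 (23 nt, A=5 T=6 G=8 C=4): Tm = 2·11 + 4·12 = 70°C ✓; longest run = 2 ✓; GC 12/23 = 52.2% ✓ — passes.
Primer 5 (20 nt, A=4 T=6 G=5 C=5): Tm = 2·10 + 4·10 = 60°C ✓; longest run = 4 ✓; GC 10/20 = 50.0% ✓ — passes.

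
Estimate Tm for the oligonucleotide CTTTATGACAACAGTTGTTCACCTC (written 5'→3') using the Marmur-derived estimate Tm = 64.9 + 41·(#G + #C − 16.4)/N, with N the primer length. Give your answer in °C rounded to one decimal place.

54.4°C

Base counts: A=6, T=9, G=3, C=7; G+C = 10, N = 25.
Tm = 64.9 + 41·(10 − 16.4)/25 = 64.9 + -262.40/25 = 54.4°C.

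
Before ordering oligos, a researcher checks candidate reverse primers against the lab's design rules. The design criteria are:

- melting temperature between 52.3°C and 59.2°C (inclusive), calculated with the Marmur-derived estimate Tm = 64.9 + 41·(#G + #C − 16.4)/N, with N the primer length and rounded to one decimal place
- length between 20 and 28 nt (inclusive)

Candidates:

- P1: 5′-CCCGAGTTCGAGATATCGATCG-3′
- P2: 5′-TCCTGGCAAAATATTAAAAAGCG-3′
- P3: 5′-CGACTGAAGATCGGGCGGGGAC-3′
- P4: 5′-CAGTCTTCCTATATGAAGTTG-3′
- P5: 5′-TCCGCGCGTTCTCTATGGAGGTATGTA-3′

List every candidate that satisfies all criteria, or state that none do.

P1 (22 nt, A=5 T=5 G=6 C=6): Tm = 64.9 + 41·(12 − 16.4)/22 = 56.7°C ✓; length 22 ✓ — passes.
P2 (23 nt, A=10 T=5 G=4 C=4): Tm = 64.9 + 41·(8 − 16.4)/23 = 49.9°C, outside 52.3–59.2°C ✗; length 23 ✓ — fails.
P3 (22 nt, A=5 T=2 G=10 C=5): Tm = 64.9 + 41·(15 − 16.4)/22 = 62.3°C, outside 52.3–59.2°C ✗; length 22 ✓ — fails.
P4 (21 nt, A=5 T=8 G=4 C=4): Tm = 64.9 + 41·(8 − 16.4)/21 = 48.5°C, outside 52.3–59.2°C ✗; length 21 ✓ — fails.
P5 (27 nt, A=4 T=9 G=8 C=6): Tm = 64.9 + 41·(14 − 16.4)/27 = 61.3°C, outside 52.3–59.2°C ✗; length 27 ✓ — fails.

P1 only.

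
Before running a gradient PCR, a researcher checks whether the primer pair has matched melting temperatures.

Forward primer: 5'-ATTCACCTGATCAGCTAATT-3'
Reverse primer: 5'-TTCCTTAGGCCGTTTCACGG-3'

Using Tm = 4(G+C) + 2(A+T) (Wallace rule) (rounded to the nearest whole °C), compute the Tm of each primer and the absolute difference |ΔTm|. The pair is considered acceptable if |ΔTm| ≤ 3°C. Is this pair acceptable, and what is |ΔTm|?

|ΔTm| = 8°C; the pair is not acceptable.

Forward: A=6 T=7 G=2 C=5 → Tm = 2·13 + 4·7 = 54°C.
Reverse: A=2 T=7 G=5 C=6 → Tm = 2·9 + 4·11 = 62°C.
|ΔTm| = |54 − 62| = 8°C, > 3°C.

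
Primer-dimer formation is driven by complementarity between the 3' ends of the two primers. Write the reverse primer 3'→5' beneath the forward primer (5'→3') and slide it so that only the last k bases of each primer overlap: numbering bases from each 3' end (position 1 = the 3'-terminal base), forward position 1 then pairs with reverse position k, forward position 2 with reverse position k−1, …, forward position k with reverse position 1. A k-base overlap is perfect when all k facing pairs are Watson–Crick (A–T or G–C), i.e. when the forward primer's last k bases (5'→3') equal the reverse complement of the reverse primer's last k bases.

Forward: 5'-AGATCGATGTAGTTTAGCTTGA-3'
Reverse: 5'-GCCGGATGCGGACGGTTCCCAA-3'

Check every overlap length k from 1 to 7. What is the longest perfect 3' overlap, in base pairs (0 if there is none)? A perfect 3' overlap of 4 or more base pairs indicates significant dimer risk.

Longest perfect overlap: 0 complementary base pairs; below the dimer-risk threshold (threshold 4).

Last 7 bases (5'→3') — forward …AGCTTGA, reverse …TTCCCAA.
Reverse complement of the reverse primer's last 7 bases: TTGGGAA; its first k bases are the reverse complement of the reverse primer's last k bases, so a perfect k-base overlap needs the forward primer's last k bases to equal them.
Comparing (forward last k vs required): k=1: A vs T ✗; k=2: GA vs TT ✗; k=3: TGA vs TTG ✗; k=4: TTGA vs TTGG ✗; k=5: CTTGA vs TTGGG ✗; k=6: GCTTGA vs TTGGGA ✗; k=7: AGCTTGA vs TTGGGAA ✗.
No overlap length from 1 to 7 is perfect, so the longest perfect 3' overlap is 0.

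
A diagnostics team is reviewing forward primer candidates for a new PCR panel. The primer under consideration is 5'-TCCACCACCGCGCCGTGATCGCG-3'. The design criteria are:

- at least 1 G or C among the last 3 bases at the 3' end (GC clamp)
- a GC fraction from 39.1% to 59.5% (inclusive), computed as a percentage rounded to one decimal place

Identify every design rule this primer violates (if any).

Base counts: A=3, T=3, G=6, C=11 (length 23).
GC clamp: 3' end GCG has 3 G/C ✓
GC content: GC 17/23 = 73.9%, outside 39.1–59.5% ✗

Fails: GC content.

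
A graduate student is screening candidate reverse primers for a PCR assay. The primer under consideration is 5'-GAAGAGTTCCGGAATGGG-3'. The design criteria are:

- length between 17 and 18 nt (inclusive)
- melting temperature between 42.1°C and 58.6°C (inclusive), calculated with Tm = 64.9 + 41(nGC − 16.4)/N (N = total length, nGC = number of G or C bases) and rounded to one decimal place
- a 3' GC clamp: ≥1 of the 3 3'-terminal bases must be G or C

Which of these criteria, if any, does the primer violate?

Base counts: A=5, T=3, G=8, C=2 (length 18).
length: length 18 ✓
Tm: Tm = 64.9 + 41·(10 − 16.4)/18 = 50.3°C ✓
GC clamp: 3' end GGG has 3 G/C ✓

Meets all criteria.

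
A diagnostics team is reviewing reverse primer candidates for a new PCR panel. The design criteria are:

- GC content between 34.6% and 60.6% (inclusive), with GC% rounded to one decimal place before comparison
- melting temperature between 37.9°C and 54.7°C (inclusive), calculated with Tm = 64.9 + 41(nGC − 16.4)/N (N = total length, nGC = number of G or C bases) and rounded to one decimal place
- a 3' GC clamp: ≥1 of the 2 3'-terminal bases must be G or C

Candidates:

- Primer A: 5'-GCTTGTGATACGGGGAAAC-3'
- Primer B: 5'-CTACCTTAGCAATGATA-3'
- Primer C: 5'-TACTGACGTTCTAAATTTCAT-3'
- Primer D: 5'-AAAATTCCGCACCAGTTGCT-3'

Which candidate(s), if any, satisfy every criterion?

Primer A and Primer D.

Primer A (19 nt, A=5 T=4 G=7 C=3): GC 10/19 = 52.6% ✓; Tm = 64.9 + 41·(10 − 16.4)/19 = 51.1°C ✓; 3' end AC has 1 G/C ✓ — passes.
Primer B (17 nt, A=6 T=5 G=2 C=4): GC 6/17 = 35.3% ✓; Tm = 64.9 + 41·(6 − 16.4)/17 = 39.8°C ✓; 3' end TA has 0 G/C, need ≥1 ✗ — fails.
Primer C (21 nt, A=6 T=9 G=2 C=4): GC 6/21 = 28.6%, outside 34.6–60.6% ✗; Tm = 64.9 + 41·(6 − 16.4)/21 = 44.6°C ✓; 3' end AT has 0 G/C, need ≥1 ✗ — fails.
Primer D (20 nt, A=6 T=5 G=3 C=6): GC 9/20 = 45.0% ✓; Tm = 64.9 + 41·(9 − 16.4)/20 = 49.7°C ✓; 3' end CT has 1 G/C ✓ — passes.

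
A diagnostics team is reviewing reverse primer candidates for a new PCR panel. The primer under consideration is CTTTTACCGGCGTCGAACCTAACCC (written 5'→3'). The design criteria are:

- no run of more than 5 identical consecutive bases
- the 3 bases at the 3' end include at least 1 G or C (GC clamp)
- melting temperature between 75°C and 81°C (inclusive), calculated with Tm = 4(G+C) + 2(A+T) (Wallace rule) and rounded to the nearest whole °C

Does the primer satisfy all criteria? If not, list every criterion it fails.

Base counts: A=5, T=6, G=4, C=10 (length 25).
homopolymer run: longest run = 4 ✓
GC clamp: 3' end CCC has 3 G/C ✓
Tm: Tm = 2·11 + 4·14 = 78°C ✓

Meets all criteria.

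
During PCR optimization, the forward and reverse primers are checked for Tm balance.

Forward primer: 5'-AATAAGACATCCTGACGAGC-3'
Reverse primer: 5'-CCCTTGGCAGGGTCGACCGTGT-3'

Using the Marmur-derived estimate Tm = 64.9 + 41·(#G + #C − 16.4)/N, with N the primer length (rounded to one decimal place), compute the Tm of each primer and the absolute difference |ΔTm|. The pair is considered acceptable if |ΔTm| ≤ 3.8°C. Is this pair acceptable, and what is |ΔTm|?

Forward: G+C = 9, N = 20 → Tm = 64.9 + 41·(9 − 16.4)/20 = 49.7°C.
Reverse: G+C = 15, N = 22 → Tm = 64.9 + 41·(15 − 16.4)/22 = 62.3°C.
|ΔTm| = |49.7 − 62.3| = 12.6°C, > 3.8°C.

|ΔTm| = 12.6°C; the pair is not acceptable.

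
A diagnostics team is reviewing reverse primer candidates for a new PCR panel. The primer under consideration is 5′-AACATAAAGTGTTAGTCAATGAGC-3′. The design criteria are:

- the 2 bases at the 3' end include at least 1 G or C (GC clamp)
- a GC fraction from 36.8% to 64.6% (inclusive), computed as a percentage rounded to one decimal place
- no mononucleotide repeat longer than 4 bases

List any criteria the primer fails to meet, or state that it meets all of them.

Base counts: A=10, T=6, G=5, C=3 (length 24).
GC clamp: 3' end GC has 2 G/C ✓
GC content: GC 8/24 = 33.3%, outside 36.8–64.6% ✗
homopolymer run: longest run = 3 ✓

Fails: GC content.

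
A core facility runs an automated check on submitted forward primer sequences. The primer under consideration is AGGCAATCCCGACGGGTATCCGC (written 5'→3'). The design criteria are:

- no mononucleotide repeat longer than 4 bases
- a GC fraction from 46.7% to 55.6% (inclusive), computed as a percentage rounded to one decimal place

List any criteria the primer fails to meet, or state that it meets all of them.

Fails: GC content.

Base counts: A=5, T=3, G=7, C=8 (length 23).
homopolymer run: longest run = 3 ✓
GC content: GC 15/23 = 65.2%, outside 46.7–55.6% ✗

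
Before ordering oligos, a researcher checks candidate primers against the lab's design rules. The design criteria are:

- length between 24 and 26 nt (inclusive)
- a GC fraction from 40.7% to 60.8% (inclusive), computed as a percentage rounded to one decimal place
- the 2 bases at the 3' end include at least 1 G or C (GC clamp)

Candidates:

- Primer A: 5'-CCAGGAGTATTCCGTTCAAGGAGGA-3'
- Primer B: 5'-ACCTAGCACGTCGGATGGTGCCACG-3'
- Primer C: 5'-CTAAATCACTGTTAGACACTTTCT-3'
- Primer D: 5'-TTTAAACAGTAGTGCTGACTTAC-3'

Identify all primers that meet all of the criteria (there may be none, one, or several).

Primer A (25 nt, A=7 T=5 G=8 C=5): length 25 ✓; GC 13/25 = 52.0% ✓; 3' end GA has 1 G/C ✓ — passes.
Primer B (25 nt, A=5 T=4 G=8 C=8): length 25 ✓; GC 16/25 = 64.0%, outside 40.7–60.8% ✗; 3' end CG has 2 G/C ✓ — fails.
Primer C (24 nt, A=7 T=9 G=2 C=6): length 24 ✓; GC 8/24 = 33.3%, outside 40.7–60.8% ✗; 3' end CT has 1 G/C ✓ — fails.
Primer D (23 nt, A=7 T=8 G=4 C=4): length 23, outside 24–26 ✗; GC 8/23 = 34.8%, outside 40.7–60.8% ✗; 3' end AC has 1 G/C ✓ — fails.

Primer A only.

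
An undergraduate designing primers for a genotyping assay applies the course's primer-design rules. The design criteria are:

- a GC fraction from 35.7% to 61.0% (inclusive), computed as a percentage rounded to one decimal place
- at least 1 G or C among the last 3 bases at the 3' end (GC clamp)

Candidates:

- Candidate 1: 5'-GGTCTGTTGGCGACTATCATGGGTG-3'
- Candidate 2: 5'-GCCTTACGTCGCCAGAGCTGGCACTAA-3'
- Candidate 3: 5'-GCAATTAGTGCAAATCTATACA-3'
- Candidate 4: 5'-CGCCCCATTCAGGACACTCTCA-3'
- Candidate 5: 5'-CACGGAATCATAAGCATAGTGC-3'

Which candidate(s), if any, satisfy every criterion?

Candidate 1 (25 nt, A=3 T=8 G=10 C=4): GC 14/25 = 56.0% ✓; 3' end GTG has 2 G/C ✓ — passes.
Candidate 2 (27 nt, A=6 T=5 G=7 C=9): GC 16/27 = 59.3% ✓; 3' end TAA has 0 G/C, need ≥1 ✗ — fails.
Candidate 3 (22 nt, A=9 T=6 G=3 C=4): GC 7/22 = 31.8%, outside 35.7–61.0% ✗; 3' end ACA has 1 G/C ✓ — fails.
Candidate 4 (22 nt, A=5 T=4 G=3 C=10): GC 13/22 = 59.1% ✓; 3' end TCA has 1 G/C ✓ — passes.
Candidate 5 (22 nt, A=8 T=4 G=5 C=5): GC 10/22 = 45.5% ✓; 3' end TGC has 2 G/C ✓ — passes.

Candidate 1, Candidate 4 and Candidate 5.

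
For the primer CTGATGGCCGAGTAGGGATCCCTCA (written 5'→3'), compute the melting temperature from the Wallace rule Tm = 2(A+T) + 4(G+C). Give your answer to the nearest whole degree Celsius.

80°C

Base counts: A=5, T=5, G=8, C=7 (length 25).
Tm = 2·(5+5) + 4·(8+7) = 2·10 + 4·15 = 20 + 60 = 80°C.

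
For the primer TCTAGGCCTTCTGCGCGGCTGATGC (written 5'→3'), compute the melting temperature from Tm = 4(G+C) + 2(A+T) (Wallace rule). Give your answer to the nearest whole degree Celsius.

Base counts: A=2, T=7, G=8, C=8 (length 25).
Tm = 2·(2+7) + 4·(8+8) = 2·9 + 4·16 = 18 + 64 = 82°C.

82°C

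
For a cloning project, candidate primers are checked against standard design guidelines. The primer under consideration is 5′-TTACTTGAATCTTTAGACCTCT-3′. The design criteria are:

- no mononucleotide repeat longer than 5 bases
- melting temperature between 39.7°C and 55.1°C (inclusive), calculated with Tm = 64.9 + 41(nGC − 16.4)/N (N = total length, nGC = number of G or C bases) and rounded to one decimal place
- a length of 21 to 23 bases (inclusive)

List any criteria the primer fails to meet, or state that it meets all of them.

Meets all criteria.

Base counts: A=5, T=10, G=2, C=5 (length 22).
homopolymer run: longest run = 3 ✓
Tm: Tm = 64.9 + 41·(7 − 16.4)/22 = 47.4°C ✓
length: length 22 ✓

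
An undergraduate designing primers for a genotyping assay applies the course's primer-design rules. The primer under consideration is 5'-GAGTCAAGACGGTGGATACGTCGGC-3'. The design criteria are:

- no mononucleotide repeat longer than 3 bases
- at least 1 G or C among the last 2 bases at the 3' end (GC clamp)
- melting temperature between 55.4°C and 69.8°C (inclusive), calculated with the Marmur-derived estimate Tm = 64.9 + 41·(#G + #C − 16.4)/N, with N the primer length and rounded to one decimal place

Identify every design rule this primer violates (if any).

Base counts: A=6, T=4, G=10, C=5 (length 25).
homopolymer run: longest run = 2 ✓
GC clamp: 3' end GC has 2 G/C ✓
Tm: Tm = 64.9 + 41·(15 − 16.4)/25 = 62.6°C ✓

Meets all criteria.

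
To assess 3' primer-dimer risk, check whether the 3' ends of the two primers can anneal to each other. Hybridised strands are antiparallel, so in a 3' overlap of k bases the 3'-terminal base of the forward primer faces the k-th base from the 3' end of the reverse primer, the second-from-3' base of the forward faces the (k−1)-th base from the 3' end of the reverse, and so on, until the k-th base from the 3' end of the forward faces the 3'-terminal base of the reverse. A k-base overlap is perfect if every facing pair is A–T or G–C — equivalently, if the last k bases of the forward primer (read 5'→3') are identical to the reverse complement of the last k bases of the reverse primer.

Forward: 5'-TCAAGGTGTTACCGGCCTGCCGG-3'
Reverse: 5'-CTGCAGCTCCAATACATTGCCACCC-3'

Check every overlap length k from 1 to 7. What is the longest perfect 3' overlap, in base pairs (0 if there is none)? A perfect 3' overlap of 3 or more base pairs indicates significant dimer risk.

Last 7 bases (5'→3') — forward …CTGCCGG, reverse …GCCACCC.
Reverse complement of the reverse primer's last 7 bases: GGGTGGC; its first k bases are the reverse complement of the reverse primer's last k bases, so a perfect k-base overlap needs the forward primer's last k bases to equal them.
Comparing (forward last k vs required): k=1: G vs G ✓; k=2: GG vs GG ✓; k=3: CGG vs GGG ✗; k=4: CCGG vs GGGT ✗; k=5: GCCGG vs GGGTG ✗; k=6: TGCCGG vs GGGTGG ✗; k=7: CTGCCGG vs GGGTGGC ✗.
Perfect overlaps at k = 1, 2; the largest is 2.

Longest perfect overlap: 2 complementary base pairs; below the dimer-risk threshold (threshold 3).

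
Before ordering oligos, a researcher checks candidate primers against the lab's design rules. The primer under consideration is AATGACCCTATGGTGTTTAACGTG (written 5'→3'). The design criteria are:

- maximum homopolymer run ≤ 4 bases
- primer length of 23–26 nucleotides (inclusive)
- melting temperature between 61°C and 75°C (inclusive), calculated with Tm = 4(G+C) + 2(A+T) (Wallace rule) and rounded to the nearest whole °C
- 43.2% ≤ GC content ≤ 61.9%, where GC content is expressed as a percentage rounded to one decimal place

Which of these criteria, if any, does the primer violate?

Fails: GC content.

Base counts: A=6, T=8, G=6, C=4 (length 24).
homopolymer run: longest run = 3 ✓
length: length 24 ✓
Tm: Tm = 2·14 + 4·10 = 68°C ✓
GC content: GC 10/24 = 41.7%, outside 43.2–61.9% ✗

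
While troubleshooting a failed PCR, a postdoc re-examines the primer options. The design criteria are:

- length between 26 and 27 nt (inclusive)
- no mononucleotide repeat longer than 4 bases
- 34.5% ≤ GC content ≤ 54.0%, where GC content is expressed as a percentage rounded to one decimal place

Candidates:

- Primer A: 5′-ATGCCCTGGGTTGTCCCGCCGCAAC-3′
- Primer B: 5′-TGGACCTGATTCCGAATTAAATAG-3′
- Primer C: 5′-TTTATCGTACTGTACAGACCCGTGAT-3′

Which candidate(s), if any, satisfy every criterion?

Primer A (25 nt, A=3 T=5 G=7 C=10): length 25, outside 26–27 ✗; longest run = 3 ✓; GC 17/25 = 68.0%, outside 34.5–54.0% ✗ — fails.
Primer B (24 nt, A=8 T=7 G=5 C=4): length 24, outside 26–27 ✗; longest run = 3 ✓; GC 9/24 = 37.5% ✓ — fails.
Primer C (26 nt, A=6 T=9 G=5 C=6): length 26 ✓; longest run = 3 ✓; GC 11/26 = 42.3% ✓ — passes.

Primer C only.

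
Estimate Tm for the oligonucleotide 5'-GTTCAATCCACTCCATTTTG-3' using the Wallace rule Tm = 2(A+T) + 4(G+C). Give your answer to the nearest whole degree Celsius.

Base counts: A=4, T=8, G=2, C=6 (length 20).
Tm = 2·(4+8) + 4·(2+6) = 2·12 + 4·8 = 24 + 32 = 56°C.

56°C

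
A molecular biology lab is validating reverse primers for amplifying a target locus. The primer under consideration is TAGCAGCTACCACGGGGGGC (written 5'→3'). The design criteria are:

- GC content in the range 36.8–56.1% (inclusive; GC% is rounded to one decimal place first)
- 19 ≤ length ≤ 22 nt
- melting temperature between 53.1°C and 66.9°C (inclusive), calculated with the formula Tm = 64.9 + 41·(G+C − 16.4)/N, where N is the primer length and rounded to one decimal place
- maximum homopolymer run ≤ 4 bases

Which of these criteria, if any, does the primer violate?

Fails: GC content, homopolymer run.

Base counts: A=4, T=2, G=8, C=6 (length 20).
GC content: GC 14/20 = 70.0%, outside 36.8–56.1% ✗
length: length 20 ✓
Tm: Tm = 64.9 + 41·(14 − 16.4)/20 = 60.0°C ✓
homopolymer run: longest run = 6, exceeds 4 ✗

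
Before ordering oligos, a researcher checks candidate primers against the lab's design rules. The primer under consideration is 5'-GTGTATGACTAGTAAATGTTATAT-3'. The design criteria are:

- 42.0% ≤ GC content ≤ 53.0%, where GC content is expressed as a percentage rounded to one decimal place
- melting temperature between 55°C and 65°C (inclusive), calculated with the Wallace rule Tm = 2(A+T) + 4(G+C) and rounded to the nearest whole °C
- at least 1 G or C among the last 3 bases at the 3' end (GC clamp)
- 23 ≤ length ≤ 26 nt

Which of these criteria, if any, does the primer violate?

Fails: GC content, GC clamp.

Base counts: A=8, T=10, G=5, C=1 (length 24).
GC content: GC 6/24 = 25.0%, outside 42.0–53.0% ✗
Tm: Tm = 2·18 + 4·6 = 60°C ✓
GC clamp: 3' end TAT has 0 G/C, need ≥1 ✗
length: length 24 ✓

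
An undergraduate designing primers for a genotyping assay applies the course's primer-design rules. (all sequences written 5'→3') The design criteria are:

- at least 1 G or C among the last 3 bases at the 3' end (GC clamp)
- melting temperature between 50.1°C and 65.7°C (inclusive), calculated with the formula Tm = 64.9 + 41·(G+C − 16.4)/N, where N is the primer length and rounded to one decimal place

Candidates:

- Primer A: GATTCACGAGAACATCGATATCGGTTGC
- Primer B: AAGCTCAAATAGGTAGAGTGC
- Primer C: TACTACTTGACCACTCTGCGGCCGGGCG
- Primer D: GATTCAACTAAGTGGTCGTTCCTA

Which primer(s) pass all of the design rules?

Primer A (28 nt, A=8 T=7 G=7 C=6): 3' end TGC has 2 G/C ✓; Tm = 64.9 + 41·(13 − 16.4)/28 = 59.9°C ✓ — passes.
Primer B (21 nt, A=8 T=4 G=6 C=3): 3' end TGC has 2 G/C ✓; Tm = 64.9 + 41·(9 − 16.4)/21 = 50.5°C ✓ — passes.
Primer C (28 nt, A=4 T=6 G=8 C=10): 3' end GCG has 3 G/C ✓; Tm = 64.9 + 41·(18 − 16.4)/28 = 67.2°C, outside 50.1–65.7°C ✗ — fails.
Primer D (24 nt, A=6 T=8 G=5 C=5): 3' end CTA has 1 G/C ✓; Tm = 64.9 + 41·(10 − 16.4)/24 = 54.0°C ✓ — passes.

Primer A, Primer B and Primer D.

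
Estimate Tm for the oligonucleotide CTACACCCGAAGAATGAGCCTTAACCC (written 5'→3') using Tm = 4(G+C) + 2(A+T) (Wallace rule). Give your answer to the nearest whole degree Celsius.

Base counts: A=9, T=4, G=4, C=10 (length 27).
Tm = 2·(9+4) + 4·(4+10) = 2·13 + 4·14 = 26 + 56 = 82°C.

82°C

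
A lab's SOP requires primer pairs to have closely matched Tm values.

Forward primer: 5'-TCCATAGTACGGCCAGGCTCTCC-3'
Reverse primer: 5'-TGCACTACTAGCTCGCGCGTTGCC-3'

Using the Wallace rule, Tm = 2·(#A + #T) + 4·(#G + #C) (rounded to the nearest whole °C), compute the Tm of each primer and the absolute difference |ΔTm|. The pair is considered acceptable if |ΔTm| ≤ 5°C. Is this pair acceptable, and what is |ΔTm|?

Forward: A=4 T=5 G=5 C=9 → Tm = 2·9 + 4·14 = 74°C.
Reverse: A=3 T=6 G=6 C=9 → Tm = 2·9 + 4·15 = 78°C.
|ΔTm| = |74 − 78| = 4°C, ≤ 5°C.

|ΔTm| = 4°C; the pair is acceptable.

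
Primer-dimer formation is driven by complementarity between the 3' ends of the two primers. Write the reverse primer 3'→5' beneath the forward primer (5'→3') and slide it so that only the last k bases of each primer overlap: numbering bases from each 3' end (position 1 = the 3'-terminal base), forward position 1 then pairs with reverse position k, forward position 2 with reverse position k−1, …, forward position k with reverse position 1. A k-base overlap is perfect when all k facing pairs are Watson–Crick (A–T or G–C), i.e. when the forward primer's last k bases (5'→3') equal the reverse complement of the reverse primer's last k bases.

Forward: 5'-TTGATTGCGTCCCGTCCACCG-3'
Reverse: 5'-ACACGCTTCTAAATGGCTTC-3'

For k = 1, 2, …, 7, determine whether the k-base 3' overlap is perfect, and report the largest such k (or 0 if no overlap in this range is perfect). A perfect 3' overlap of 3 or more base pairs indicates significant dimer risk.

Longest perfect overlap: 1 complementary base pair; below the dimer-risk threshold (threshold 3).

Last 7 bases (5'→3') — forward …TCCACCG, reverse …TGGCTTC.
Reverse complement of the reverse primer's last 7 bases: GAAGCCA; its first k bases are the reverse complement of the reverse primer's last k bases, so a perfect k-base overlap needs the forward primer's last k bases to equal them.
Comparing (forward last k vs required): k=1: G vs G ✓; k=2: CG vs GA ✗; k=3: CCG vs GAA ✗; k=4: ACCG vs GAAG ✗; k=5: CACCG vs GAAGC ✗; k=6: CCACCG vs GAAGCC ✗; k=7: TCCACCG vs GAAGCCA ✗.
Only k = 1 is perfect, so the longest perfect 3' overlap is 1.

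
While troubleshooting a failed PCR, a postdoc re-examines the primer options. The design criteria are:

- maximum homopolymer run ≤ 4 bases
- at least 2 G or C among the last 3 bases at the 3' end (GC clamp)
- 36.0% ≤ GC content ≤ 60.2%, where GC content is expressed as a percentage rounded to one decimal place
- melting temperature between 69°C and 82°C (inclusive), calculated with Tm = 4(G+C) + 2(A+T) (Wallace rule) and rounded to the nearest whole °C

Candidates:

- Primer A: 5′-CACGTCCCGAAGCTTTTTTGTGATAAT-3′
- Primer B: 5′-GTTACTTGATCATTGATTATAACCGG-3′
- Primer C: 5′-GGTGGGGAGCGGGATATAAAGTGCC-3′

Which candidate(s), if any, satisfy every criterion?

Primer C only.

Primer A (27 nt, A=6 T=10 G=5 C=6): longest run = 6, exceeds 4 ✗; 3' end AAT has 0 G/C, need ≥2 ✗; GC 11/27 = 40.7% ✓; Tm = 2·16 + 4·11 = 76°C ✓ — fails.
Primer B (26 nt, A=7 T=10 G=5 C=4): longest run = 2 ✓; 3' end CGG has 3 G/C ✓; GC 9/26 = 34.6%, outside 36.0–60.2% ✗; Tm = 2·17 + 4·9 = 70°C ✓ — fails.
Primer C (25 nt, A=6 T=4 G=12 C=3): longest run = 4 ✓; 3' end GCC has 3 G/C ✓; GC 15/25 = 60.0% ✓; Tm = 2·10 + 4·15 = 80°C ✓ — passes.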